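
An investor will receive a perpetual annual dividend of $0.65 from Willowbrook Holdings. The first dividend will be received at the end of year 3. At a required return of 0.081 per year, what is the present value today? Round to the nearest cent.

$6.87

Value at end of year 2: C / r = $0.65 / 0.081 = $8.0247
Discount to today: PV = $8.0247 / (1 + 0.081)^2 = $8.0247 / 1.168561 = $6.87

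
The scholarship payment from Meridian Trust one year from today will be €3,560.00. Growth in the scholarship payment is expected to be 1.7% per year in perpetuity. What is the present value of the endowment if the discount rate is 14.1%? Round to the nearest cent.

Growing perpetuity: P = D₁ / (r − g) = €3,560.0000 / (0.141 − 0.017) = €28,709.68

€28709.68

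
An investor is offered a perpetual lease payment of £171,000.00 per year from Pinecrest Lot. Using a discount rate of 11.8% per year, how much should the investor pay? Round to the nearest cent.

£1449152.54

Level perpetuity: PV = C / r = £171,000.00 / 0.118 = £1,449,152.54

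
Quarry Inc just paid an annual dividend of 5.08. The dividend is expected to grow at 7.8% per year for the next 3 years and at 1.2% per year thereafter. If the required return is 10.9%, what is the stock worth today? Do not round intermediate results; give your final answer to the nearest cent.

63.08

D_1 = 5.47624
D_2 = 5.90339
D_3 = 6.36385
Terminal value at year 3: TV = D_3×(1+g_2)/(r−g_2) = 6.44022/0.097 = 66.39399
P_0 = D_1/(1+r)^1 + D_2/(1+r)^2 + D_3/(1+r)^3 + TV/(1+r)^3
    = 4.93800 + 4.79997 + 4.66579 + 48.67816 = 63.08191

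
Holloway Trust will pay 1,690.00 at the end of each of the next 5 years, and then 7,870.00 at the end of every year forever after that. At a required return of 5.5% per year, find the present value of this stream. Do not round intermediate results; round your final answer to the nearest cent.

116700.55

PV of 5-year annuity: 1,690.00 × [1 − (1+0.055)^−5] / 0.055 = 7216.78076
Perpetuity value at year 5: 7,870.00 / 0.055 = 143090.90909
PV of perpetuity: 143090.90909 / (1+0.055)^5 = 109483.77027
Total PV = 7216.78076 + 109483.77027 = 116700.55103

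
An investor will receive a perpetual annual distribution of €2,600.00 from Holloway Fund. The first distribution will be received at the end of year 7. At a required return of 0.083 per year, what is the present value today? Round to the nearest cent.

€19414.42

Value at end of year 6: C / r = €2,600.00 / 0.083 = €31,325.3012
Discount to today: PV = €31,325.3012 / (1 + 0.083)^6 = €31,325.3012 / 1.613507 = €19,414.42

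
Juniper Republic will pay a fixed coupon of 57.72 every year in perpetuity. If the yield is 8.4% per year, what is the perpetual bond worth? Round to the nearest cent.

687.14

Level perpetuity: PV = C / r = 57.72 / 0.084 = 687.14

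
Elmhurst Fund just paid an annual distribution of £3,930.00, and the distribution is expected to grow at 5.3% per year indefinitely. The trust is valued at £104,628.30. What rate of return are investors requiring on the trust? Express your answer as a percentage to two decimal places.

D₁ = £3,930.00 × 1.053 = £4,138.2900
P = D₁/(r − g) ⇒ r = D₁/P + g = £4,138.2900/£104,628.30 + 0.053 = 0.039552 + 0.053 = 0.092552

9.26%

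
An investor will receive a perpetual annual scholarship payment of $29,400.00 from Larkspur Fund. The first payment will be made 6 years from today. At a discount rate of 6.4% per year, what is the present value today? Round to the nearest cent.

Value at end of year 5: C / r = $29,400.00 / 0.064 = $459,375.0000
Discount to today: PV = $459,375.0000 / (1 + 0.064)^5 = $459,375.0000 / 1.363666 = $336,867.58

$336867.58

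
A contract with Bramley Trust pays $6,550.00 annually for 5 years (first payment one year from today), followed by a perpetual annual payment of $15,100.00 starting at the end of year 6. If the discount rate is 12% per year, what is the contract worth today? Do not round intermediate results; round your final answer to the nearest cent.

$95012.50

PV of 5-year annuity: $6,550.00 × [1 − (1+0.12)^−5] / 0.12 = 23611.28413
Perpetuity value at year 5: $15,100.00 / 0.12 = 125833.33333
PV of perpetuity: 125833.33333 / (1+0.12)^5 = 71401.21268
Total PV = 23611.28413 + 71401.21268 = 95012.49680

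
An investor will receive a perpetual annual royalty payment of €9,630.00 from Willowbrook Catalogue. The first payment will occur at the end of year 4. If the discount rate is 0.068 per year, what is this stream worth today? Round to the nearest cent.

Value at end of year 3: C / r = €9,630.00 / 0.068 = €141,617.6471
Discount to today: PV = €141,617.6471 / (1 + 0.068)^3 = €141,617.6471 / 1.218186 = €116,252.85

€116252.85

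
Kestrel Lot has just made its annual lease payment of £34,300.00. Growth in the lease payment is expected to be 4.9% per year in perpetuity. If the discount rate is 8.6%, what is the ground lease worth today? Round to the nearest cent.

D₁ = D₀ × (1 + g) = £34,300.00 × 1.049 = £35,980.7000
Growing perpetuity: P = D₁ / (r − g) = £35,980.7000 / (0.086 − 0.049) = £972,451.35

£972451.35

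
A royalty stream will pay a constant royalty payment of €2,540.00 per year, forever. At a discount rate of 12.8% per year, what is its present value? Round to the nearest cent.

€19843.75

Level perpetuity: PV = C / r = €2,540.00 / 0.128 = €19,843.75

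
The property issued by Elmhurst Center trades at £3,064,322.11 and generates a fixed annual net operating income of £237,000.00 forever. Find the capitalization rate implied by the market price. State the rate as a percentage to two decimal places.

P = C/r ⇒ r = C/P = £237,000.00/£3,064,322.11 = 0.077342

7.73%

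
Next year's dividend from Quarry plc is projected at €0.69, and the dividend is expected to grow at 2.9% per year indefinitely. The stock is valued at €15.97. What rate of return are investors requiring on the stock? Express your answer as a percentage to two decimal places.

P = D₁/(r − g) ⇒ r = D₁/P + g = €0.6900/€15.97 + 0.029 = 0.043206 + 0.029 = 0.072206

7.22%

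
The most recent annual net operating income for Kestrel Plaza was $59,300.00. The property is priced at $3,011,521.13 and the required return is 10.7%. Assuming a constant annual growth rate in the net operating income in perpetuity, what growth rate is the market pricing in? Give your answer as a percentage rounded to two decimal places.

P = D₀(1+g)/(r−g) ⇒ P(r−g) = D₀(1+g) ⇒ g(P+D₀) = P·r − D₀
g = (P·r − D₀)/(P + D₀) = ($3,011,521.13×0.107 − $59,300.00) / ($3,011,521.13 + $59,300.00) = 0.085623

8.56%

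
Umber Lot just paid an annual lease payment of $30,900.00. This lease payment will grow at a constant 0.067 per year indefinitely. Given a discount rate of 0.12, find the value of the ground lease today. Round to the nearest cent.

$622081.13

D₁ = D₀ × (1 + g) = $30,900.00 × 1.067 = $32,970.3000
Growing perpetuity: P = D₁ / (r − g) = $32,970.3000 / (0.12 − 0.067) = $622,081.13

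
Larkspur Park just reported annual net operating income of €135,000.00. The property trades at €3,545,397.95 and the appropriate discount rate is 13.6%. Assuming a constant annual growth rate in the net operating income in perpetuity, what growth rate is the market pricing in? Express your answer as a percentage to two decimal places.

P = D₀(1+g)/(r−g) ⇒ P(r−g) = D₀(1+g) ⇒ g(P+D₀) = P·r − D₀
g = (P·r − D₀)/(P + D₀) = (€3,545,397.95×0.136 − €135,000.00) / (€3,545,397.95 + €135,000.00) = 0.094331

9.43%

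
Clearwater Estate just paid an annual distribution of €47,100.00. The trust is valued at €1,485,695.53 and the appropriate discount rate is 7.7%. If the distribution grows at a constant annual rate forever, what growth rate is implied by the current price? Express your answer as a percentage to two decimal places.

4.39%

P = D₀(1+g)/(r−g) ⇒ P(r−g) = D₀(1+g) ⇒ g(P+D₀) = P·r − D₀
g = (P·r − D₀)/(P + D₀) = (€1,485,695.53×0.077 − €47,100.00) / (€1,485,695.53 + €47,100.00) = 0.043906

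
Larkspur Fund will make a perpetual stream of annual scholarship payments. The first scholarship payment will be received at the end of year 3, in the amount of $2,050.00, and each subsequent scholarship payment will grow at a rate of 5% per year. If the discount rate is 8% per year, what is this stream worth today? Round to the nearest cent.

$58584.82

Value at end of year 2: C₁ / (r − g) = $2,050.00 / (0.08 − 0.05) = $68,333.3333
Discount to today: PV = $68,333.3333 / (1 + 0.08)^2 = $68,333.3333 / 1.166400 = $58,584.82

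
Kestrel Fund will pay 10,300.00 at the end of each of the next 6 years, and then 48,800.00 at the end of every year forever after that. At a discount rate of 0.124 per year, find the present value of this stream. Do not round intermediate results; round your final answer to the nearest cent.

PV of 6-year annuity: 10,300.00 × [1 − (1+0.124)^−6] / 0.124 = 41872.06149
Perpetuity value at year 6: 48,800.00 / 0.124 = 393548.38710
PV of perpetuity: 393548.38710 / (1+0.124)^6 = 195164.25111
Total PV = 41872.06149 + 195164.25111 = 237036.31260

237036.31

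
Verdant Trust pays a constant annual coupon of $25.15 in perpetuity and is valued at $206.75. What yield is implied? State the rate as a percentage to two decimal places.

12.16%

P = C/r ⇒ r = C/P = $25.15/$206.75 = 0.121644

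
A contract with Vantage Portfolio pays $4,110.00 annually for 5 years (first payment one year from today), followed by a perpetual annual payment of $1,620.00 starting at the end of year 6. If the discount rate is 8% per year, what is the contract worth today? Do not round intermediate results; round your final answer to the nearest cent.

$30191.85

PV of 5-year annuity: $4,110.00 × [1 − (1+0.08)^−5] / 0.08 = 16410.03825
Perpetuity value at year 5: $1,620.00 / 0.08 = 20250.00000
PV of perpetuity: 20250.00000 / (1+0.08)^5 = 13781.80974
Total PV = 16410.03825 + 13781.80974 = 30191.84799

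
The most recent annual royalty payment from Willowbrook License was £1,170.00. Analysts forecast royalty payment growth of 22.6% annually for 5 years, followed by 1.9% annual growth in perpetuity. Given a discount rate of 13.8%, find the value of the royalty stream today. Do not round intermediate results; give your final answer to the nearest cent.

D_1 = 1434.42000
D_2 = 1758.59892
D_3 = 2156.04228
D_4 = 2643.30783
D_5 = 3240.69540
Terminal value at year 5: TV = D_5×(1+g_2)/(r−g_2) = 3302.26861/0.119 = 27750.15641
P_0 = D_1/(1+r)^1 + D_2/(1+r)^2 + D_3/(1+r)^3 + D_4/(1+r)^4 + D_5/(1+r)^5 + TV/(1+r)^5
    = 1260.47452 + 1357.94531 + 1462.95338 + 1576.08158 + 1697.95784 + 14539.65578 = 21895.06840

£21895.07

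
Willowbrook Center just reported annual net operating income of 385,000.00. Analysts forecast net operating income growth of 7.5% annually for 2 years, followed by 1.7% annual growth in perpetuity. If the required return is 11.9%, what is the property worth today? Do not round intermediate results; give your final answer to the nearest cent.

4267911.43

D_1 = 413875.00000
D_2 = 444915.62500
Terminal value at year 2: TV = D_2×(1+g_2)/(r−g_2) = 452479.19062/0.102 = 4436070.49632
P_0 = D_1/(1+r)^1 + D_2/(1+r)^2 + TV/(1+r)^2
    = 369861.48347 + 355318.22585 + 3542731.72246 = 4267911.43178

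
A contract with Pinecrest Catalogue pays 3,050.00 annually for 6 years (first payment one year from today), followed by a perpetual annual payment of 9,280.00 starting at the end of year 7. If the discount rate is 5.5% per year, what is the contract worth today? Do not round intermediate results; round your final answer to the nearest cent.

137605.12

PV of 6-year annuity: 3,050.00 × [1 − (1+0.055)^−6] / 0.055 = 15236.36744
Perpetuity value at year 6: 9,280.00 / 0.055 = 168727.27273
PV of perpetuity: 168727.27273 / (1+0.055)^6 = 122368.75146
Total PV = 15236.36744 + 122368.75146 = 137605.11890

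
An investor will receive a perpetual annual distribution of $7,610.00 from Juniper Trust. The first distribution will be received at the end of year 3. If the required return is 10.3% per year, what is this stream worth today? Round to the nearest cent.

Value at end of year 2: C / r = $7,610.00 / 0.103 = $73,883.4951
Discount to today: PV = $73,883.4951 / (1 + 0.103)^2 = $73,883.4951 / 1.216609 = $60,729.04

$60729.04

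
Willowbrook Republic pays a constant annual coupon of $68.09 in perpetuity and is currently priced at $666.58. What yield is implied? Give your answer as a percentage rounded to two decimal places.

P = C/r ⇒ r = C/P = $68.09/$666.58 = 0.102148

10.21%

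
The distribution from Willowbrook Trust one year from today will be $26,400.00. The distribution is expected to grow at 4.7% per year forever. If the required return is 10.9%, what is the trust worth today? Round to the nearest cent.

$425806.45

Growing perpetuity: P = D₁ / (r − g) = $26,400.0000 / (0.109 − 0.047) = $425,806.45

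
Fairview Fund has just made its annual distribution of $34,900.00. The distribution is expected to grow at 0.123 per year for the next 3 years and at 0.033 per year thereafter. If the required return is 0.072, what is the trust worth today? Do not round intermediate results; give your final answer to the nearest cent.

D_1 = 39192.70000
D_2 = 44013.40210
D_3 = 49427.05056
Terminal value at year 3: TV = D_3×(1+g_2)/(r−g_2) = 51058.14323/0.039 = 1309183.15966
P_0 = D_1/(1+r)^1 + D_2/(1+r)^2 + D_3/(1+r)^3 + TV/(1+r)^3
    = 36560.35448 + 38299.69970 + 40121.79362 + 1062713.14902 = 1177694.99682

$1177695.00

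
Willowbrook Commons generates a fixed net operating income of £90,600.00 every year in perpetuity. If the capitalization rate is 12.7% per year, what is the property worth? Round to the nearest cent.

£713385.83

Level perpetuity: PV = C / r = £90,600.00 / 0.127 = £713,385.83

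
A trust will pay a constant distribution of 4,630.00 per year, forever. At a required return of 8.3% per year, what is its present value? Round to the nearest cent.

55783.13

Level perpetuity: PV = C / r = 4,630.00 / 0.083 = 55,783.13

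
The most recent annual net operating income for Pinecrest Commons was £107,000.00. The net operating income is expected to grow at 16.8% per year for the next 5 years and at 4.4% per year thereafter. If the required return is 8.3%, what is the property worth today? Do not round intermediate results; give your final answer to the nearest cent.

D_1 = 124976.00000
D_2 = 145971.96800
D_3 = 170495.25862
D_4 = 199138.46207
D_5 = 232593.72370
Terminal value at year 5: TV = D_5×(1+g_2)/(r−g_2) = 242827.84754/0.039 = 6226355.06523
P_0 = D_1/(1+r)^1 + D_2/(1+r)^2 + D_3/(1+r)^3 + D_4/(1+r)^4 + D_5/(1+r)^5 + TV/(1+r)^5
    = 115397.96861 + 124455.05755 + 134222.99836 + 144757.58272 + 156118.98118 + 4179185.03460 = 4854137.62301

£4854137.62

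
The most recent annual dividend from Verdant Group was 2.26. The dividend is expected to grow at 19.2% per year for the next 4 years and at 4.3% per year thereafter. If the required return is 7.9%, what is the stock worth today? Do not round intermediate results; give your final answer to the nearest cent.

D_1 = 2.69392
D_2 = 3.21115
D_3 = 3.82769
D_4 = 4.56261
Terminal value at year 4: TV = D_4×(1+g_2)/(r−g_2) = 4.75880/0.036 = 132.18899
P_0 = D_1/(1+r)^1 + D_2/(1+r)^2 + D_3/(1+r)^3 + D_4/(1+r)^4 + TV/(1+r)^4
    = 2.49668 + 2.75815 + 3.04700 + 3.36611 + 97.52355 = 109.19149

109.19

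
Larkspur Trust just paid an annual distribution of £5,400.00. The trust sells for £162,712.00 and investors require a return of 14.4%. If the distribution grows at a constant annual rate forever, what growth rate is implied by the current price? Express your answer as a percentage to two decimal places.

10.73%

P = D₀(1+g)/(r−g) ⇒ P(r−g) = D₀(1+g) ⇒ g(P+D₀) = P·r − D₀
g = (P·r − D₀)/(P + D₀) = (£162,712.00×0.144 − £5,400.00) / (£162,712.00 + £5,400.00) = 0.107253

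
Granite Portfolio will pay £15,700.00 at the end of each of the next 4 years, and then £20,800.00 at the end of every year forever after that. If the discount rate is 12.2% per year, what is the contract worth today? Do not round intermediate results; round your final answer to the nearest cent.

PV of 4-year annuity: £15,700.00 × [1 − (1+0.122)^−4] / 0.122 = 47486.21271
Perpetuity value at year 4: £20,800.00 / 0.122 = 170491.80328
PV of perpetuity: 170491.80328 / (1+0.122)^4 = 107580.13294
Total PV = 47486.21271 + 107580.13294 = 155066.34565

£155066.35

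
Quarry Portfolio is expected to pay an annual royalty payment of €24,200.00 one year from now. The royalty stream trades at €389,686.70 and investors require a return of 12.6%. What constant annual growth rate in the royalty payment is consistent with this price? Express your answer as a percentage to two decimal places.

P = D₁/(r−g) ⇒ g = r − D₁/P = 0.126 − €24,200.00/€389,686.70 = 0.063899

6.39%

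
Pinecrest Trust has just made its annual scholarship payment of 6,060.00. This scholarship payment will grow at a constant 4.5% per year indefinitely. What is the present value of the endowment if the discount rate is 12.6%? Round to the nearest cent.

78181.48

D₁ = D₀ × (1 + g) = 6,060.00 × 1.045 = 6,332.7000
Growing perpetuity: P = D₁ / (r − g) = 6,332.7000 / (0.126 − 0.045) = 78,181.48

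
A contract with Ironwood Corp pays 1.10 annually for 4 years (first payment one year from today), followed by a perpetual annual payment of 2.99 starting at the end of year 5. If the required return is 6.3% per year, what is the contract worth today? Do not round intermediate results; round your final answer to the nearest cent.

40.96

PV of 4-year annuity: 1.10 × [1 − (1+0.063)^−4] / 0.063 = 3.78558
Perpetuity value at year 4: 2.99 / 0.063 = 47.46032
PV of perpetuity: 47.46032 / (1+0.063)^4 = 37.17043
Total PV = 3.78558 + 37.17043 = 40.95601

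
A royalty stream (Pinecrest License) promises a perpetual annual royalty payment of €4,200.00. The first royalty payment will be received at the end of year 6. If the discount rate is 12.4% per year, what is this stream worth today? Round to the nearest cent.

Value at end of year 5: C / r = €4,200.00 / 0.124 = €33,870.9677
Discount to today: PV = €33,870.9677 / (1 + 0.124)^5 = €33,870.9677 / 1.794038 = €18,879.74

€18879.74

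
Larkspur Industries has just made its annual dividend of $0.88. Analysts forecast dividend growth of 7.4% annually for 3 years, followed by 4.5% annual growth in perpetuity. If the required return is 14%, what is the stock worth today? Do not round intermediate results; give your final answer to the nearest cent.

D_1 = 0.94512
D_2 = 1.01506
D_3 = 1.09017
Terminal value at year 3: TV = D_3×(1+g_2)/(r−g_2) = 1.13923/0.095 = 11.99191
P_0 = D_1/(1+r)^1 + D_2/(1+r)^2 + D_3/(1+r)^3 + TV/(1+r)^3
    = 0.82905 + 0.78105 + 0.73584 + 8.09419 = 10.44014

$10.44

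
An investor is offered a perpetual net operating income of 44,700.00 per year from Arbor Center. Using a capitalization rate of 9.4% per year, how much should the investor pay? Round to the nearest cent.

475531.91

Level perpetuity: PV = C / r = 44,700.00 / 0.094 = 475,531.91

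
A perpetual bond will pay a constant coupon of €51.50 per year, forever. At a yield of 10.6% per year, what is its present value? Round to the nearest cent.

Level perpetuity: PV = C / r = €51.50 / 0.106 = €485.85

€485.85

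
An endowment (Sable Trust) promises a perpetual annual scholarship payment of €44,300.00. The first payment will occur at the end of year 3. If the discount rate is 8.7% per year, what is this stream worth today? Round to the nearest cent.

€430948.51

Value at end of year 2: C / r = €44,300.00 / 0.087 = €509,195.4023
Discount to today: PV = €509,195.4023 / (1 + 0.087)^2 = €509,195.4023 / 1.181569 = €430,948.51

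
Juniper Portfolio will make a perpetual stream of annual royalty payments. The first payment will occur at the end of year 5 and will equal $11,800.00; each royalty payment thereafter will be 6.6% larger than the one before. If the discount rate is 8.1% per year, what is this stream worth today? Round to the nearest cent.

Value at end of year 4: C₁ / (r − g) = $11,800.00 / (0.081 − 0.066) = $786,666.6667
Discount to today: PV = $786,666.6667 / (1 + 0.081)^4 = $786,666.6667 / 1.365535 = $576,086.86

$576086.86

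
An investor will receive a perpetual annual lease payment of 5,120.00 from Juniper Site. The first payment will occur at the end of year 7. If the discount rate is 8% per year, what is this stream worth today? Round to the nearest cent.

Value at end of year 6: C / r = 5,120.00 / 0.08 = 64,000.0000
Discount to today: PV = 64,000.0000 / (1 + 0.08)^6 = 64,000.0000 / 1.586874 = 40,330.86

40330.86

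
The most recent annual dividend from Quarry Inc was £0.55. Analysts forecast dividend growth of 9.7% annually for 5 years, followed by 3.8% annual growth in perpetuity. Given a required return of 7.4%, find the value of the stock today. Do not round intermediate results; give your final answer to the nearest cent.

£20.56

D_1 = 0.60335
D_2 = 0.66187
D_3 = 0.72608
D_4 = 0.79651
D_5 = 0.87377
Terminal value at year 5: TV = D_5×(1+g_2)/(r−g_2) = 0.90697/0.036 = 25.19363
P_0 = D_1/(1+r)^1 + D_2/(1+r)^2 + D_3/(1+r)^3 + D_4/(1+r)^4 + D_5/(1+r)^5 + TV/(1+r)^5
    = 0.56178 + 0.57381 + 0.58610 + 0.59865 + 0.61147 + 17.63069 = 20.56249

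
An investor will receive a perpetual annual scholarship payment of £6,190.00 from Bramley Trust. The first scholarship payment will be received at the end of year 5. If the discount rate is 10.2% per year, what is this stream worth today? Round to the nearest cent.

Value at end of year 4: C / r = £6,190.00 / 0.102 = £60,686.2745
Discount to today: PV = £60,686.2745 / (1 + 0.102)^4 = £60,686.2745 / 1.474777 = £41,149.46

£41149.46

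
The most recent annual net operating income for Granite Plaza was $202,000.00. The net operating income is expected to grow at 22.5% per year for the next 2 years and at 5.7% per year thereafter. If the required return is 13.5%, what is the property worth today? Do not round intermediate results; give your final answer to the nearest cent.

$3642012.31

D_1 = 247450.00000
D_2 = 303126.25000
Terminal value at year 2: TV = D_2×(1+g_2)/(r−g_2) = 320404.44625/0.078 = 4107749.31090
P_0 = D_1/(1+r)^1 + D_2/(1+r)^2 + TV/(1+r)^2
    = 218017.62115 + 235305.36203 + 3188689.32904 = 3642012.31221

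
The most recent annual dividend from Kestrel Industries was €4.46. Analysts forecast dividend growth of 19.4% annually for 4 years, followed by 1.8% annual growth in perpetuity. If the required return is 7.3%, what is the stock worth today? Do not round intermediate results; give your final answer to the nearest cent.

€150.04

D_1 = 5.32524
D_2 = 6.35834
D_3 = 7.59185
D_4 = 9.06467
Terminal value at year 4: TV = D_4×(1+g_2)/(r−g_2) = 9.22784/0.055 = 167.77887
P_0 = D_1/(1+r)^1 + D_2/(1+r)^2 + D_3/(1+r)^3 + D_4/(1+r)^4 + TV/(1+r)^4
    = 4.96295 + 5.52261 + 6.14538 + 6.83838 + 126.57221 = 150.04152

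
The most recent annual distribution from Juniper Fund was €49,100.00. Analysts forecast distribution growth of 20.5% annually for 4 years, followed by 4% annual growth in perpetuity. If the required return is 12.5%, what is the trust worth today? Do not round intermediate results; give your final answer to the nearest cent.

D_1 = 59165.50000
D_2 = 71294.42750
D_3 = 85909.78514
D_4 = 103521.29109
Terminal value at year 4: TV = D_4×(1+g_2)/(r−g_2) = 107662.14273/0.085 = 1266613.44393
P_0 = D_1/(1+r)^1 + D_2/(1+r)^2 + D_3/(1+r)^3 + D_4/(1+r)^4 + TV/(1+r)^4
    = 52591.55556 + 56331.39951 + 60337.18792 + 64627.83239 + 790740.53747 = 1024628.51284

€1024628.51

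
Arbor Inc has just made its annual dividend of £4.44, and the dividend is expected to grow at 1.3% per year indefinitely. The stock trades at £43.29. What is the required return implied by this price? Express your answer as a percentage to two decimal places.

D₁ = £4.44 × 1.013 = £4.4977
P = D₁/(r − g) ⇒ r = D₁/P + g = £4.4977/£43.29 + 0.013 = 0.103897 + 0.013 = 0.116897

11.69%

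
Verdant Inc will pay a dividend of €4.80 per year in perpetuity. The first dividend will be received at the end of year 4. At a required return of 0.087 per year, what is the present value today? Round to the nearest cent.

Value at end of year 3: C / r = €4.80 / 0.087 = €55.1724
Discount to today: PV = €55.1724 / (1 + 0.087)^3 = €55.1724 / 1.284366 = €42.96

€42.96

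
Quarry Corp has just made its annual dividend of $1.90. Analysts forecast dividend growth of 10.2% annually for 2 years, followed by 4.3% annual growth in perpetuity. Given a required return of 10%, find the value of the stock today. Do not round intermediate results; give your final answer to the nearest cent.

$38.70

D_1 = 2.09380
D_2 = 2.30737
Terminal value at year 2: TV = D_2×(1+g_2)/(r−g_2) = 2.40658/0.057 = 42.22078
P_0 = D_1/(1+r)^1 + D_2/(1+r)^2 + TV/(1+r)^2
    = 1.90345 + 1.90692 + 34.89321 = 38.70358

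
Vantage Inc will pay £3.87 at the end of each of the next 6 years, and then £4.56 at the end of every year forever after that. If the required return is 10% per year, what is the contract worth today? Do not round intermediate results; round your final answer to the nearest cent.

£42.59

PV of 6-year annuity: £3.87 × [1 − (1+0.1)^−6] / 0.1 = 16.85486
Perpetuity value at year 6: £4.56 / 0.1 = 45.60000
PV of perpetuity: 45.60000 / (1+0.1)^6 = 25.74001
Total PV = 16.85486 + 25.74001 = 42.59487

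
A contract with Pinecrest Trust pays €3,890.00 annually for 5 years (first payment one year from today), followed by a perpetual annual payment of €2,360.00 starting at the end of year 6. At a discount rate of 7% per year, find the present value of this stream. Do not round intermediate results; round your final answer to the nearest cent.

€39987.59

PV of 5-year annuity: €3,890.00 × [1 − (1+0.07)^−5] / 0.07 = 15949.76803
Perpetuity value at year 5: €2,360.00 / 0.07 = 33714.28571
PV of perpetuity: 33714.28571 / (1+0.07)^5 = 24037.81977
Total PV = 15949.76803 + 24037.81977 = 39987.58779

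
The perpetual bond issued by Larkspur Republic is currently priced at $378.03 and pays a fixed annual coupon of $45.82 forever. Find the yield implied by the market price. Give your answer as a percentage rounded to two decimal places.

P = C/r ⇒ r = C/P = $45.82/$378.03 = 0.121207

12.12%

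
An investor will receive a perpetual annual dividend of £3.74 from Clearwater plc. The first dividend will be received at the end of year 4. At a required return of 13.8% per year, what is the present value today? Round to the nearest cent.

£18.39

Value at end of year 3: C / r = £3.74 / 0.138 = £27.1014
Discount to today: PV = £27.1014 / (1 + 0.138)^3 = £27.1014 / 1.473760 = £18.39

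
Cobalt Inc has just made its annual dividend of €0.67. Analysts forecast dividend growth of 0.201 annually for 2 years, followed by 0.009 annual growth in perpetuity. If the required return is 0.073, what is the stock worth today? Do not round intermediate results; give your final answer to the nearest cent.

€14.82

D_1 = 0.80467
D_2 = 0.96641
Terminal value at year 2: TV = D_2×(1+g_2)/(r−g_2) = 0.97511/0.064 = 15.23604
P_0 = D_1/(1+r)^1 + D_2/(1+r)^2 + TV/(1+r)^2
    = 0.74993 + 0.83939 + 13.23343 = 14.82275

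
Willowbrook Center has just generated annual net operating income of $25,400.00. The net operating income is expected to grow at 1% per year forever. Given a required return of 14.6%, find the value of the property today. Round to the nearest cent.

$188632.35

D₁ = D₀ × (1 + g) = $25,400.00 × 1.01 = $25,654.0000
Growing perpetuity: P = D₁ / (r − g) = $25,654.0000 / (0.146 − 0.01) = $188,632.35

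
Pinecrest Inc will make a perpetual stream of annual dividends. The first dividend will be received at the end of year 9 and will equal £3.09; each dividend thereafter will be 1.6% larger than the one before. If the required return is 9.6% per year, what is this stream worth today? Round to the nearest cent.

£18.55

Value at end of year 8: C₁ / (r − g) = £3.09 / (0.096 − 0.016) = £38.6250
Discount to today: PV = £38.6250 / (1 + 0.096)^8 = £38.6250 / 2.082018 = £18.55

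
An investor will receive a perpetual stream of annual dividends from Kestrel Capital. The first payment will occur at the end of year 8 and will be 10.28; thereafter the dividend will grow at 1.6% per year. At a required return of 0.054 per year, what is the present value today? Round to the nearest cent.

187.21

Value at end of year 7: C₁ / (r − g) = 10.28 / (0.054 − 0.016) = 270.5263
Discount to today: PV = 270.5263 / (1 + 0.054)^7 = 270.5263 / 1.445055 = 187.21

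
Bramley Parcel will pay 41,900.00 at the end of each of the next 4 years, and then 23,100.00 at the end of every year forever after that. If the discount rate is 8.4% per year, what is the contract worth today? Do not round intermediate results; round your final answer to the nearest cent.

PV of 4-year annuity: 41,900.00 × [1 − (1+0.084)^−4] / 0.084 = 137551.41164
Perpetuity value at year 4: 23,100.00 / 0.084 = 275000.00000
PV of perpetuity: 275000.00000 / (1+0.084)^4 = 199166.16685
Total PV = 137551.41164 + 199166.16685 = 336717.57849

336717.58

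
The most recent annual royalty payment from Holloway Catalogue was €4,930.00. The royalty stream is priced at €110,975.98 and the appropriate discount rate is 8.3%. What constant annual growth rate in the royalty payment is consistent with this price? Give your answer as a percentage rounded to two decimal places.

3.69%

P = D₀(1+g)/(r−g) ⇒ P(r−g) = D₀(1+g) ⇒ g(P+D₀) = P·r − D₀
g = (P·r − D₀)/(P + D₀) = (€110,975.98×0.083 − €4,930.00) / (€110,975.98 + €4,930.00) = 0.036935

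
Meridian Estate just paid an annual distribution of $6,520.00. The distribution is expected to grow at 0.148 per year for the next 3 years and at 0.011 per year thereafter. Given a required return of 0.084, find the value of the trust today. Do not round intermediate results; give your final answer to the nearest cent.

$129215.97

D_1 = 7484.96000
D_2 = 8592.73408
D_3 = 9864.45872
Terminal value at year 3: TV = D_3×(1+g_2)/(r−g_2) = 9972.96777/0.073 = 136615.99685
P_0 = D_1/(1+r)^1 + D_2/(1+r)^2 + D_3/(1+r)^3 + TV/(1+r)^3
    = 6904.94465 + 7312.61666 + 7744.35786 + 107254.05205 = 129215.97122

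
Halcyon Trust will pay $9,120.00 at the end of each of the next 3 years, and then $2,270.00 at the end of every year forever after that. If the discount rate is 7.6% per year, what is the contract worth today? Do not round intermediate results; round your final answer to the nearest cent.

$47649.73

PV of 3-year annuity: $9,120.00 × [1 − (1+0.076)^−3] / 0.076 = 23673.79910
Perpetuity value at year 3: $2,270.00 / 0.076 = 29868.42105
PV of perpetuity: 29868.42105 / (1+0.076)^3 = 23975.92939
Total PV = 23673.79910 + 23975.92939 = 47649.72849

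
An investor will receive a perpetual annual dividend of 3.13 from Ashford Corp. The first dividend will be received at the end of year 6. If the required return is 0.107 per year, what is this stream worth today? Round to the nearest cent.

Value at end of year 5: C / r = 3.13 / 0.107 = 29.2523
Discount to today: PV = 29.2523 / (1 + 0.107)^5 = 29.2523 / 1.662410 = 17.60

17.60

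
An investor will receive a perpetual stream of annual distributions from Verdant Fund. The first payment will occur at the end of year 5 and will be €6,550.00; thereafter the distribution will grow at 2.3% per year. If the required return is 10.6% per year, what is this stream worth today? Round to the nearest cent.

Value at end of year 4: C₁ / (r − g) = €6,550.00 / (0.106 − 0.023) = €78,915.6627
Discount to today: PV = €78,915.6627 / (1 + 0.106)^4 = €78,915.6627 / 1.496306 = €52,740.31

€52740.31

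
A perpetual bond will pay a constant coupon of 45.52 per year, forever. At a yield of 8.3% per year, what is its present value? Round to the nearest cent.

Level perpetuity: PV = C / r = 45.52 / 0.083 = 548.43

548.43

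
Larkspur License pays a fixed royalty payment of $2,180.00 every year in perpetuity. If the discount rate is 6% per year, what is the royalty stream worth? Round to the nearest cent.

Level perpetuity: PV = C / r = $2,180.00 / 0.06 = $36,333.33

$36333.33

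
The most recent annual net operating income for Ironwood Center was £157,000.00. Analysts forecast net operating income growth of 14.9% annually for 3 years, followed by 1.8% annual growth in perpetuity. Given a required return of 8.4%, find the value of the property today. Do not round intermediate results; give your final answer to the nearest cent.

D_1 = 180393.00000
D_2 = 207271.55700
D_3 = 238155.01899
Terminal value at year 3: TV = D_3×(1+g_2)/(r−g_2) = 242441.80933/0.066 = 3673360.74750
P_0 = D_1/(1+r)^1 + D_2/(1+r)^2 + D_3/(1+r)^3 + TV/(1+r)^3
    = 166414.20664 + 176392.91829 + 186969.98443 + 2883870.36589 = 3413647.47525

£3413647.48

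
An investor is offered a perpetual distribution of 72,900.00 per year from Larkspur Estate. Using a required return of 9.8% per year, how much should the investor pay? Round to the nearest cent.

Level perpetuity: PV = C / r = 72,900.00 / 0.098 = 743,877.55

743877.55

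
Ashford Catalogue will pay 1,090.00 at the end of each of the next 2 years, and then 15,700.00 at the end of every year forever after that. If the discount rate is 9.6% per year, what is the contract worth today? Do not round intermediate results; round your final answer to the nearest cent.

PV of 2-year annuity: 1,090.00 × [1 − (1+0.096)^−2] / 0.096 = 1901.93937
Perpetuity value at year 2: 15,700.00 / 0.096 = 163541.66667
PV of perpetuity: 163541.66667 / (1+0.096)^2 = 136146.76017
Total PV = 1901.93937 + 136146.76017 = 138048.69954

138048.70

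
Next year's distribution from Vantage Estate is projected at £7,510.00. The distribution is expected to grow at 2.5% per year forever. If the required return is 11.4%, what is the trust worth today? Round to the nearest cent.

£84382.02

Growing perpetuity: P = D₁ / (r − g) = £7,510.0000 / (0.114 − 0.025) = £84,382.02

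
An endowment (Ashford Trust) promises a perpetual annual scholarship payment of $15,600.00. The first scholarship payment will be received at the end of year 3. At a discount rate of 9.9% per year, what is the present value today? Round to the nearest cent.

Value at end of year 2: C / r = $15,600.00 / 0.099 = $157,575.7576
Discount to today: PV = $157,575.7576 / (1 + 0.099)^2 = $157,575.7576 / 1.207801 = $130,465.00

$130465.00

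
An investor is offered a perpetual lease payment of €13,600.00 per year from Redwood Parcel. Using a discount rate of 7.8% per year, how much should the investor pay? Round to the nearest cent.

Level perpetuity: PV = C / r = €13,600.00 / 0.078 = €174,358.97

€174358.97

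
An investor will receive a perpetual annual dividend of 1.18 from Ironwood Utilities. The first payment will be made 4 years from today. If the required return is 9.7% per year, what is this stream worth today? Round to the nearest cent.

Value at end of year 3: C / r = 1.18 / 0.097 = 12.1649
Discount to today: PV = 12.1649 / (1 + 0.097)^3 = 12.1649 / 1.320140 = 9.21

9.21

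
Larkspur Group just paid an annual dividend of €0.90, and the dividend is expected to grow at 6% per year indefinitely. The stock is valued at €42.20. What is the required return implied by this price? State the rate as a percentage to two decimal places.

D₁ = €0.90 × 1.06 = €0.9540
P = D₁/(r − g) ⇒ r = D₁/P + g = €0.9540/€42.20 + 0.06 = 0.022607 + 0.06 = 0.082607

8.26%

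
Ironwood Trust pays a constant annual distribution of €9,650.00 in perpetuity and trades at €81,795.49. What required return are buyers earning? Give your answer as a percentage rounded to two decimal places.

11.80%

P = C/r ⇒ r = C/P = €9,650.00/€81,795.49 = 0.117977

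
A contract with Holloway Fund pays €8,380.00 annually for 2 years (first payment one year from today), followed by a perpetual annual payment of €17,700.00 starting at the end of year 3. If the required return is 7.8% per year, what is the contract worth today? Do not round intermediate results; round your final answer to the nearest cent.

PV of 2-year annuity: €8,380.00 × [1 − (1+0.078)^−2] / 0.078 = 14984.83758
Perpetuity value at year 2: €17,700.00 / 0.078 = 226923.07692
PV of perpetuity: 226923.07692 / (1+0.078)^2 = 195272.52498
Total PV = 14984.83758 + 195272.52498 = 210257.36257

€210257.36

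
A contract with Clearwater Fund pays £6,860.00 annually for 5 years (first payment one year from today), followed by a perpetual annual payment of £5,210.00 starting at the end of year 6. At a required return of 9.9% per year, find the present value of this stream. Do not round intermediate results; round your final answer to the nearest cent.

£58897.07

PV of 5-year annuity: £6,860.00 × [1 − (1+0.099)^−5] / 0.099 = 26071.36719
Perpetuity value at year 5: £5,210.00 / 0.099 = 52626.26263
PV of perpetuity: 52626.26263 / (1+0.099)^5 = 32825.70533
Total PV = 26071.36719 + 32825.70533 = 58897.07252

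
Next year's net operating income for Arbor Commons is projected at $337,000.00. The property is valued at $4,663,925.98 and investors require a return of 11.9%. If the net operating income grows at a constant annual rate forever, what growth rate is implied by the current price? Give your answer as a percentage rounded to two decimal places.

P = D₁/(r−g) ⇒ g = r − D₁/P = 0.119 − $337,000.00/$4,663,925.98 = 0.046743

4.67%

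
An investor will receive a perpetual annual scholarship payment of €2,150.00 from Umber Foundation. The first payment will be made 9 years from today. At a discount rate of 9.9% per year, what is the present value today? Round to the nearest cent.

Value at end of year 8: C / r = €2,150.00 / 0.099 = €21,717.1717
Discount to today: PV = €21,717.1717 / (1 + 0.099)^8 = €21,717.1717 / 2.128049 = €10,205.20

€10205.20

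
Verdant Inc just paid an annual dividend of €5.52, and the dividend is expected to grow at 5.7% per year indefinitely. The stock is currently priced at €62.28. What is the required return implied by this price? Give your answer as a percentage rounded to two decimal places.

D₁ = €5.52 × 1.057 = €5.8346
P = D₁/(r − g) ⇒ r = D₁/P + g = €5.8346/€62.28 + 0.057 = 0.093684 + 0.057 = 0.150684

15.07%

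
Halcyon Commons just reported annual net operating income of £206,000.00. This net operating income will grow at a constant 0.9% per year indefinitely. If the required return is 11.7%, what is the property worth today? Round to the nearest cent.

£1924574.07

D₁ = D₀ × (1 + g) = £206,000.00 × 1.009 = £207,854.0000
Growing perpetuity: P = D₁ / (r − g) = £207,854.0000 / (0.117 − 0.009) = £1,924,574.07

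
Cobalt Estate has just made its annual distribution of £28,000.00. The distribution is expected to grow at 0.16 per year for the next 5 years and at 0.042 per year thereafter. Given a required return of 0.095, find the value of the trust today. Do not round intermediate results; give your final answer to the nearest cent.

D_1 = 32480.00000
D_2 = 37676.80000
D_3 = 43705.08800
D_4 = 50697.90208
D_5 = 58809.56641
Terminal value at year 5: TV = D_5×(1+g_2)/(r−g_2) = 61279.56820/0.053 = 1156218.26796
P_0 = D_1/(1+r)^1 + D_2/(1+r)^2 + D_3/(1+r)^3 + D_4/(1+r)^4 + D_5/(1+r)^5 + TV/(1+r)^5
    = 29662.10046 + 31422.86441 + 33288.14860 + 35264.15742 + 37357.46357 + 734461.83092 = 901456.56537

£901456.57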